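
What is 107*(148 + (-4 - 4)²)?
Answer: 22684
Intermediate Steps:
107*(148 + (-4 - 4)²) = 107*(148 + (-8)²) = 107*(148 + 64) = 107*212 = 22684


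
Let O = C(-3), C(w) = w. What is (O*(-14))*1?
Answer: 42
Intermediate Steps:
O = -3
(O*(-14))*1 = -3*(-14)*1 = 42*1 = 42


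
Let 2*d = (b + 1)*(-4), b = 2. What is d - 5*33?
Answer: -171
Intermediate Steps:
d = -6 (d = ((2 + 1)*(-4))/2 = (3*(-4))/2 = (½)*(-12) = -6)
d - 5*33 = -6 - 5*33 = -6 - 165 = -171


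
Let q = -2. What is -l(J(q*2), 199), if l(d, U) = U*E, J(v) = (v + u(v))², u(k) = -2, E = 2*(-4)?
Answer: 1592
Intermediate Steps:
E = -8
J(v) = (-2 + v)² (J(v) = (v - 2)² = (-2 + v)²)
l(d, U) = -8*U (l(d, U) = U*(-8) = -8*U)
-l(J(q*2), 199) = -(-8)*199 = -1*(-1592) = 1592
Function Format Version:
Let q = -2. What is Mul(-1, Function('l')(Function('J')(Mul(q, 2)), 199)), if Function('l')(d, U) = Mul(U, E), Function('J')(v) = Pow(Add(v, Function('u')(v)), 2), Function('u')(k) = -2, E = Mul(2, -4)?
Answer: 1592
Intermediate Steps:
E = -8
Function('J')(v) = Pow(Add(-2, v), 2) (Function('J')(v) = Pow(Add(v, -2), 2) = Pow(Add(-2, v), 2))
Function('l')(d, U) = Mul(-8, U) (Function('l')(d, U) = Mul(U, -8) = Mul(-8, U))
Mul(-1, Function('l')(Function('J')(Mul(q, 2)), 199)) = Mul(-1, Mul(-8, 199)) = Mul(-1, -1592) = 1592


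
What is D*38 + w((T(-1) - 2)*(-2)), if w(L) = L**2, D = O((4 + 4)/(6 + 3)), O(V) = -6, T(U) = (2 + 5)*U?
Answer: 96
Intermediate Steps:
T(U) = 7*U
D = -6
D*38 + w((T(-1) - 2)*(-2)) = -6*38 + ((7*(-1) - 2)*(-2))**2 = -228 + ((-7 - 2)*(-2))**2 = -228 + (-9*(-2))**2 = -228 + 18**2 = -228 + 324 = 96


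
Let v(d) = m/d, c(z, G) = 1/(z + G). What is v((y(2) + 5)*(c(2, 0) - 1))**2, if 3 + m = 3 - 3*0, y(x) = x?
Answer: 0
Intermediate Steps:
c(z, G) = 1/(G + z)
m = 0 (m = -3 + (3 - 3*0) = -3 + (3 + 0) = -3 + 3 = 0)
v(d) = 0 (v(d) = 0/d = 0)
v((y(2) + 5)*(c(2, 0) - 1))**2 = 0**2 = 0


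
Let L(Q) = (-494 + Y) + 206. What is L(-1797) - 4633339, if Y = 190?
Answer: -4633437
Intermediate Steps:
L(Q) = -98 (L(Q) = (-494 + 190) + 206 = -304 + 206 = -98)
L(-1797) - 4633339 = -98 - 4633339 = -4633437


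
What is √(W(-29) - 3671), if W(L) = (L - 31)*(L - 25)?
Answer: I*√431 ≈ 20.761*I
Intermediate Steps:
W(L) = (-31 + L)*(-25 + L)
√(W(-29) - 3671) = √((775 + (-29)² - 56*(-29)) - 3671) = √((775 + 841 + 1624) - 3671) = √(3240 - 3671) = √(-431) = I*√431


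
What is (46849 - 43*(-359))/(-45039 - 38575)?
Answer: -31143/41807 ≈ -0.74492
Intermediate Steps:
(46849 - 43*(-359))/(-45039 - 38575) = (46849 + 15437)/(-83614) = 62286*(-1/83614) = -31143/41807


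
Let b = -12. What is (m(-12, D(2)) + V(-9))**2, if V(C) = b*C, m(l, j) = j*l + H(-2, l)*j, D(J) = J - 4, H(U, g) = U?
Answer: 18496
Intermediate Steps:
D(J) = -4 + J
m(l, j) = -2*j + j*l (m(l, j) = j*l - 2*j = -2*j + j*l)
V(C) = -12*C
(m(-12, D(2)) + V(-9))**2 = ((-4 + 2)*(-2 - 12) - 12*(-9))**2 = (-2*(-14) + 108)**2 = (28 + 108)**2 = 136**2 = 18496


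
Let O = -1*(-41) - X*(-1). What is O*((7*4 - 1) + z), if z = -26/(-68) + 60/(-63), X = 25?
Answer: 207581/119 ≈ 1744.4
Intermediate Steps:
z = -407/714 (z = -26*(-1/68) + 60*(-1/63) = 13/34 - 20/21 = -407/714 ≈ -0.57003)
O = 66 (O = -1*(-41) - 25*(-1) = 41 - 1*(-25) = 41 + 25 = 66)
O*((7*4 - 1) + z) = 66*((7*4 - 1) - 407/714) = 66*((28 - 1) - 407/714) = 66*(27 - 407/714) = 66*(18871/714) = 207581/119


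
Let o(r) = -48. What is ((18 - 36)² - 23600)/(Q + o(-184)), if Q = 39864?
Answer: -5819/9954 ≈ -0.58459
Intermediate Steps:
((18 - 36)² - 23600)/(Q + o(-184)) = ((18 - 36)² - 23600)/(39864 - 48) = ((-18)² - 23600)/39816 = (324 - 23600)*(1/39816) = -23276*1/39816 = -5819/9954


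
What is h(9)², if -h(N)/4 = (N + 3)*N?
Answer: 186624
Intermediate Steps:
h(N) = -4*N*(3 + N) (h(N) = -4*(N + 3)*N = -4*(3 + N)*N = -4*N*(3 + N))
h(9)² = (-4*9*(3 + 9))² = (-4*9*12)² = (-432)² = 186624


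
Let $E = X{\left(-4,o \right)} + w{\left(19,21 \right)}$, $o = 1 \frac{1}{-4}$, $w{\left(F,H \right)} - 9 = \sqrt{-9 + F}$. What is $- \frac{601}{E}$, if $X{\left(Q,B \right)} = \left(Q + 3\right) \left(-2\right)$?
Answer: $- \frac{6611}{111} + \frac{601 \sqrt{10}}{111} \approx -42.437$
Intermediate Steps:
$w{\left(F,H \right)} = 9 + \sqrt{-9 + F}$
$o = - \frac{1}{4}$ ($o = 1 \left(- \frac{1}{4}\right) = - \frac{1}{4} \approx -0.25$)
$X{\left(Q,B \right)} = -6 - 2 Q$ ($X{\left(Q,B \right)} = \left(3 + Q\right) \left(-2\right) = -6 - 2 Q$)
$E = 11 + \sqrt{10}$ ($E = \left(-6 - -8\right) + \left(9 + \sqrt{-9 + 19}\right) = \left(-6 + 8\right) + \left(9 + \sqrt{10}\right) = 2 + \left(9 + \sqrt{10}\right) = 11 + \sqrt{10} \approx 14.162$)
$- \frac{601}{E} = - \frac{601}{11 + \sqrt{10}}$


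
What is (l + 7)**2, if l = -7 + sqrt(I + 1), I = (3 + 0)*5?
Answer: 16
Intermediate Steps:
I = 15 (I = 3*5 = 15)
l = -3 (l = -7 + sqrt(15 + 1) = -7 + sqrt(16) = -7 + 4 = -3)
(l + 7)**2 = (-3 + 7)**2 = 4**2 = 16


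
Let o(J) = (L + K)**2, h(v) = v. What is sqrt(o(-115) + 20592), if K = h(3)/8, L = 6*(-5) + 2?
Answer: sqrt(1366729)/8 ≈ 146.13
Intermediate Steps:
L = -28 (L = -30 + 2 = -28)
K = 3/8 ≈ 0.37500
o(J) = 48841/64 (o(J) = (-28 + 3/8)**2 = (-221/8)**2 = 48841/64)
sqrt(o(-115) + 20592) = sqrt(48841/64 + 20592) = sqrt(1366729/64) = sqrt(1366729)/8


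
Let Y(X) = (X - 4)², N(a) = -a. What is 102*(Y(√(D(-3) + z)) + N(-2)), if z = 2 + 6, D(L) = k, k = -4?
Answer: 612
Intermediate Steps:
D(L) = -4
z = 8
Y(X) = (-4 + X)²
102*(Y(√(D(-3) + z)) + N(-2)) = 102*((-4 + √(-4 + 8))² - 1*(-2)) = 102*((-4 + √4)² + 2) = 102*((-4 + 2)² + 2) = 102*((-2)² + 2) = 102*(4 + 2) = 102*6 = 612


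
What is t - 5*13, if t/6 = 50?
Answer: 235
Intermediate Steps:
t = 300 (t = 6*50 = 300)
t - 5*13 = 300 - 5*13 = 300 - 65 = 235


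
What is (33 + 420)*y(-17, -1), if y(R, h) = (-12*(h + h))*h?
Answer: -10872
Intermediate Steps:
y(R, h) = -24*h² (y(R, h) = (-12*2*h)*h = (-24*h)*h = -24*h²)
(33 + 420)*y(-17, -1) = (33 + 420)*(-24*(-1)²) = 453*(-24*1) = 453*(-24) = -10872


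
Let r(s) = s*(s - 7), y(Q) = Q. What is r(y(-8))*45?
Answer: 5400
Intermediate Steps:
r(s) = s*(-7 + s)
r(y(-8))*45 = -8*(-7 - 8)*45 = -8*(-15)*45 = 120*45 = 5400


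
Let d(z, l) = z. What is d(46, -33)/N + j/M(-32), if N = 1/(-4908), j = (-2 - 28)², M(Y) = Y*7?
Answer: -12643233/56 ≈ -2.2577e+5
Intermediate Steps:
M(Y) = 7*Y
j = 900 (j = (-30)² = 900)
N = -1/4908 ≈ -0.00020375
d(46, -33)/N + j/M(-32) = 46/(-1/4908) + 900/((7*(-32))) = 46*(-4908) + 900/(-224) = -225768 + 900*(-1/224) = -225768 - 225/56 = -12643233/56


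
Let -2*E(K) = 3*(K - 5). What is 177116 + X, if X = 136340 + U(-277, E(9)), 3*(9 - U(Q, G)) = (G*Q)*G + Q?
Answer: 950644/3 ≈ 3.1688e+5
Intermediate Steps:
E(K) = 15/2 - 3*K/2 (E(K) = -3*(K - 5)/2 = -3*(-5 + K)/2 = -(-15 + 3*K)/2 = 15/2 - 3*K/2)
U(Q, G) = 9 - Q/3 - Q*G²/3 (U(Q, G) = 9 - ((G*Q)*G + Q)/3 = 9 - (Q*G² + Q)/3 = 9 - (Q + Q*G²)/3 = 9 + (-Q/3 - Q*G²/3) = 9 - Q/3 - Q*G²/3)
X = 419296/3 (X = 136340 + (9 - ⅓*(-277) - ⅓*(-277)*(15/2 - 3/2*9)²) = 136340 + (9 + 277/3 - ⅓*(-277)*(15/2 - 27/2)²) = 136340 + (9 + 277/3 - ⅓*(-277)*(-6)²) = 136340 + (9 + 277/3 - ⅓*(-277)*36) = 136340 + (9 + 277/3 + 3324) = 136340 + 10276/3 = 419296/3 ≈ 1.3977e+5)
177116 + X = 177116 + 419296/3 = 950644/3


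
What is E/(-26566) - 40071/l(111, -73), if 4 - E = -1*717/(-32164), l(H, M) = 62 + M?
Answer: 3112674439925/854468824 ≈ 3642.8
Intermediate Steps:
E = 127939/32164 (E = 4 - (-1*717)/(-32164) = 4 - (-717)*(-1)/32164 = 4 - 1*717/32164 = 4 - 717/32164 = 127939/32164 ≈ 3.9777)
E/(-26566) - 40071/l(111, -73) = (127939/32164)/(-26566) - 40071/(62 - 73) = (127939/32164)*(-1/26566) - 40071/(-11) = -127939/854468824 - 40071*(-1/11) = -127939/854468824 + 40071/11 = 3112674439925/854468824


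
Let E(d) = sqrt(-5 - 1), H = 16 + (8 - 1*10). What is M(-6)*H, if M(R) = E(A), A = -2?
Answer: 14*I*sqrt(6) ≈ 34.293*I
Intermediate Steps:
H = 14 (H = 16 + (8 - 10) = 16 - 2 = 14)
E(d) = I*sqrt(6) (E(d) = sqrt(-6) = I*sqrt(6))
M(R) = I*sqrt(6)
M(-6)*H = (I*sqrt(6))*14 = 14*I*sqrt(6)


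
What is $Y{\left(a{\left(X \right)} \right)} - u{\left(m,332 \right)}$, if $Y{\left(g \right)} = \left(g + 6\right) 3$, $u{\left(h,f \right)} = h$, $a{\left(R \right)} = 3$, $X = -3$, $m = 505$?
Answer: $-478$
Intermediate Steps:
$Y{\left(g \right)} = 18 + 3 g$ ($Y{\left(g \right)} = \left(6 + g\right) 3 = 18 + 3 g$)
$Y{\left(a{\left(X \right)} \right)} - u{\left(m,332 \right)} = \left(18 + 3 \cdot 3\right) - 505 = \left(18 + 9\right) - 505 = 27 - 505 = -478$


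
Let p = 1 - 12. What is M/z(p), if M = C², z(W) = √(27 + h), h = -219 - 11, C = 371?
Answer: -19663*I*√203/29 ≈ -9660.5*I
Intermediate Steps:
p = -11
h = -230
z(W) = I*√203 (z(W) = √(27 - 230) = √(-203) = I*√203)
M = 137641 (M = 371² = 137641)
M/z(p) = 137641/((I*√203)) = 137641*(-I*√203/203) = -19663*I*√203/29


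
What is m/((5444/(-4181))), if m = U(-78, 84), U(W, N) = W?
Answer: 163059/2722 ≈ 59.904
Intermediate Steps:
m = -78
m/((5444/(-4181))) = -78/(5444/(-4181)) = -78/(5444*(-1/4181)) = -78/(-5444/4181) = -78*(-4181/5444) = 163059/2722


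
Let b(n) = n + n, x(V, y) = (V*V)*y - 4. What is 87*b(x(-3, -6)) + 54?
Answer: -10038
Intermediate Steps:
x(V, y) = -4 + y*V**2 (x(V, y) = V**2*y - 4 = y*V**2 - 4 = -4 + y*V**2)
b(n) = 2*n
87*b(x(-3, -6)) + 54 = 87*(2*(-4 - 6*(-3)**2)) + 54 = 87*(2*(-4 - 6*9)) + 54 = 87*(2*(-4 - 54)) + 54 = 87*(2*(-58)) + 54 = 87*(-116) + 54 = -10092 + 54 = -10038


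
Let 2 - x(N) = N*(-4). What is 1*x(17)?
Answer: 70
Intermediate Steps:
x(N) = 2 + 4*N (x(N) = 2 - N*(-4) = 2 - (-4)*N = 2 + 4*N)
1*x(17) = 1*(2 + 4*17) = 1*(2 + 68) = 1*70 = 70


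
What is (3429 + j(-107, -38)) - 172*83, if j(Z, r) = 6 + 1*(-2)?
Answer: -10843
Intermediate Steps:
j(Z, r) = 4 (j(Z, r) = 6 - 2 = 4)
(3429 + j(-107, -38)) - 172*83 = (3429 + 4) - 172*83 = 3433 - 14276 = -10843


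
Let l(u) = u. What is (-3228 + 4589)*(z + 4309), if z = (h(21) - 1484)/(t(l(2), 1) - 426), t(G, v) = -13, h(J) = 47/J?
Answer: 54107627468/9219 ≈ 5.8691e+6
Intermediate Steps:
z = 31117/9219 (z = (47/21 - 1484)/(-13 - 426) = (47*(1/21) - 1484)/(-439) = (47/21 - 1484)*(-1/439) = -31117/21*(-1/439) = 31117/9219 ≈ 3.3753)
(-3228 + 4589)*(z + 4309) = (-3228 + 4589)*(31117/9219 + 4309) = 1361*(39755788/9219) = 54107627468/9219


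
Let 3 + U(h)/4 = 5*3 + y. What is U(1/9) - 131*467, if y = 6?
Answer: -61105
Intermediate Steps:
U(h) = 72 (U(h) = -12 + 4*(5*3 + 6) = -12 + 4*(15 + 6) = -12 + 4*21 = -12 + 84 = 72)
U(1/9) - 131*467 = 72 - 131*467 = 72 - 61177 = -61105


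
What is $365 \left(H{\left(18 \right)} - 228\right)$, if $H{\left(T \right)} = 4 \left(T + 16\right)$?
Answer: $-33580$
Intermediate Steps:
$H{\left(T \right)} = 64 + 4 T$ ($H{\left(T \right)} = 4 \left(16 + T\right) = 64 + 4 T$)
$365 \left(H{\left(18 \right)} - 228\right) = 365 \left(\left(64 + 4 \cdot 18\right) - 228\right) = 365 \left(\left(64 + 72\right) - 228\right) = 365 \left(136 - 228\right) = 365 \left(-92\right) = -33580$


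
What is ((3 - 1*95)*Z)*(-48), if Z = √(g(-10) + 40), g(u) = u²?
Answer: 8832*√35 ≈ 52251.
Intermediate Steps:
Z = 2*√35 (Z = √((-10)² + 40) = √(100 + 40) = √140 = 2*√35 ≈ 11.832)
((3 - 1*95)*Z)*(-48) = ((3 - 1*95)*(2*√35))*(-48) = ((3 - 95)*(2*√35))*(-48) = -184*√35*(-48) = 8832*√35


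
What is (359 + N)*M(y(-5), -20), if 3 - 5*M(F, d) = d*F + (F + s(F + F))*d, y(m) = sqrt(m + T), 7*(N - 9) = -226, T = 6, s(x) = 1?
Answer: 4230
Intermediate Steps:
N = -163/7 (N = 9 + (1/7)*(-226) = 9 - 226/7 = -163/7 ≈ -23.286)
y(m) = sqrt(6 + m) (y(m) = sqrt(m + 6) = sqrt(6 + m))
M(F, d) = 3/5 - F*d/5 - d*(1 + F)/5 (M(F, d) = 3/5 - (d*F + (F + 1)*d)/5 = 3/5 - (F*d + (1 + F)*d)/5 = 3/5 - (F*d + d*(1 + F))/5 = 3/5 + (-F*d/5 - d*(1 + F)/5) = 3/5 - F*d/5 - d*(1 + F)/5)
(359 + N)*M(y(-5), -20) = (359 - 163/7)*(3/5 - 1/5*(-20) - 2/5*sqrt(6 - 5)*(-20)) = 2350*(3/5 + 4 - 2/5*sqrt(1)*(-20))/7 = 2350*(3/5 + 4 - 2/5*1*(-20))/7 = 2350*(3/5 + 4 + 8)/7 = (2350/7)*(63/5) = 4230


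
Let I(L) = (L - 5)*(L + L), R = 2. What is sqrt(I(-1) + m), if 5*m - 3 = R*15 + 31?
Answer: 2*sqrt(155)/5 ≈ 4.9800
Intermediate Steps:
I(L) = 2*L*(-5 + L) (I(L) = (-5 + L)*(2*L) = 2*L*(-5 + L))
m = 64/5 (m = 3/5 + (2*15 + 31)/5 = 3/5 + (30 + 31)/5 = 3/5 + (1/5)*61 = 3/5 + 61/5 = 64/5 ≈ 12.800)
sqrt(I(-1) + m) = sqrt(2*(-1)*(-5 - 1) + 64/5) = sqrt(2*(-1)*(-6) + 64/5) = sqrt(12 + 64/5) = sqrt(124/5) = 2*sqrt(155)/5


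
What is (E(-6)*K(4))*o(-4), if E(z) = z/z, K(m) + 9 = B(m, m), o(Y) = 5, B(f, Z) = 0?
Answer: -45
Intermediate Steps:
K(m) = -9 (K(m) = -9 + 0 = -9)
E(z) = 1
(E(-6)*K(4))*o(-4) = (1*(-9))*5 = -9*5 = -45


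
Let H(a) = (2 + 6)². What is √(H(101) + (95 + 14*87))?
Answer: 9*√17 ≈ 37.108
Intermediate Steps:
H(a) = 64 (H(a) = 8² = 64)
√(H(101) + (95 + 14*87)) = √(64 + (95 + 14*87)) = √(64 + (95 + 1218)) = √(64 + 1313) = √1377 = 9*√17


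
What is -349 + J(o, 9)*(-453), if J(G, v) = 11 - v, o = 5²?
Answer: -1255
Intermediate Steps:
o = 25
-349 + J(o, 9)*(-453) = -349 + (11 - 1*9)*(-453) = -349 + (11 - 9)*(-453) = -349 + 2*(-453) = -349 - 906 = -1255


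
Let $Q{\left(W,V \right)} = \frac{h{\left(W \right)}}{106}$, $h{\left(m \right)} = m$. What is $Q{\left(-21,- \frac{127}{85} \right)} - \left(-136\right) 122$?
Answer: $\frac{1758731}{106} \approx 16592.0$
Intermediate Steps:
$Q{\left(W,V \right)} = \frac{W}{106}$
$Q{\left(-21,- \frac{127}{85} \right)} - \left(-136\right) 122 = \frac{1}{106} \left(-21\right) - \left(-136\right) 122 = - \frac{21}{106} - -16592 = - \frac{21}{106} + 16592 = \frac{1758731}{106}$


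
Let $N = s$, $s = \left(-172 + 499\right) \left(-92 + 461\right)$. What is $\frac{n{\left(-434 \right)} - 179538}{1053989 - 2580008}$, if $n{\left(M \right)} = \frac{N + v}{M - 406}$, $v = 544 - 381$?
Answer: $\frac{75466373}{640927980} \approx 0.11775$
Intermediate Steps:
$s = 120663$ ($s = 327 \cdot 369 = 120663$)
$N = 120663$
$v = 163$ ($v = 544 - 381 = 163$)
$n{\left(M \right)} = \frac{120826}{-406 + M}$ ($n{\left(M \right)} = \frac{120663 + 163}{M - 406} = \frac{120826}{-406 + M}$)
$\frac{n{\left(-434 \right)} - 179538}{1053989 - 2580008} = \frac{\frac{120826}{-406 - 434} - 179538}{1053989 - 2580008} = \frac{\frac{120826}{-840} - 179538}{-1526019} = \left(120826 \left(- \frac{1}{840}\right) - 179538\right) \left(- \frac{1}{1526019}\right) = \left(- \frac{60413}{420} - 179538\right) \left(- \frac{1}{1526019}\right) = \left(- \frac{75466373}{420}\right) \left(- \frac{1}{1526019}\right) = \frac{75466373}{640927980}$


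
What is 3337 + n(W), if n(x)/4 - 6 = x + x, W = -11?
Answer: 3273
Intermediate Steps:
n(x) = 24 + 8*x (n(x) = 24 + 4*(x + x) = 24 + 4*(2*x) = 24 + 8*x)
3337 + n(W) = 3337 + (24 + 8*(-11)) = 3337 + (24 - 88) = 3337 - 64 = 3273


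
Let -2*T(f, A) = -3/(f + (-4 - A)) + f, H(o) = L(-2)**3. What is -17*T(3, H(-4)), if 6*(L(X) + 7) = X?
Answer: 270147/10621 ≈ 25.435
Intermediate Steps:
L(X) = -7 + X/6
H(o) = -10648/27 (H(o) = (-7 + (1/6)*(-2))**3 = (-7 - 1/3)**3 = (-22/3)**3 = -10648/27)
T(f, A) = -f/2 + 3/(2*(-4 + f - A)) (T(f, A) = -(-3/(f + (-4 - A)) + f)/2 = -(-3/(-4 + f - A) + f)/2 = -(f - 3/(-4 + f - A))/2 = -f/2 + 3/(2*(-4 + f - A)))
-17*T(3, H(-4)) = -17*(-3 + 3**2 - 4*3 - 1*(-10648/27)*3)/(2*(4 - 10648/27 - 1*3)) = -17*(-3 + 9 - 12 + 10648/9)/(2*(4 - 10648/27 - 3)) = -17*10594/(2*(-10621/27)*9) = -17*(-27)*10594/(2*10621*9) = -17*(-15891/10621) = 270147/10621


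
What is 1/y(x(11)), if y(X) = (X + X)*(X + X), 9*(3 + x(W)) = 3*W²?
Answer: 9/50176 ≈ 0.00017937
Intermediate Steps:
x(W) = -3 + W²/3 (x(W) = -3 + (3*W²)/9 = -3 + W²/3)
y(X) = 4*X² (y(X) = (2*X)*(2*X) = 4*X²)
1/y(x(11)) = 1/(4*(-3 + (⅓)*11²)²) = 1/(4*(-3 + (⅓)*121)²) = 1/(4*(-3 + 121/3)²) = 1/(4*(112/3)²) = 1/(4*(12544/9)) = 1/(50176/9) = 9/50176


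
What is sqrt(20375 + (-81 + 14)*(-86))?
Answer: sqrt(26137) ≈ 161.67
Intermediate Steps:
sqrt(20375 + (-81 + 14)*(-86)) = sqrt(20375 - 67*(-86)) = sqrt(20375 + 5762) = sqrt(26137)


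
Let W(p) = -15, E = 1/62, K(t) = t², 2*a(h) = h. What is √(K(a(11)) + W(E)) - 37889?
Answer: -37889 + √61/2 ≈ -37885.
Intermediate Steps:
a(h) = h/2
E = 1/62 ≈ 0.016129
√(K(a(11)) + W(E)) - 37889 = √(((½)*11)² - 15) - 37889 = √((11/2)² - 15) - 37889 = √(121/4 - 15) - 37889 = √(61/4) - 37889 = √61/2 - 37889 = -37889 + √61/2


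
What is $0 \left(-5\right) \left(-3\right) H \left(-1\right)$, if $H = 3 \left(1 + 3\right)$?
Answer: $0$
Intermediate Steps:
$H = 12$ ($H = 3 \cdot 4 = 12$)
$0 \left(-5\right) \left(-3\right) H \left(-1\right) = 0 \left(-5\right) \left(-3\right) 12 \left(-1\right) = 0 \left(-3\right) 12 \left(-1\right) = 0 \cdot 12 \left(-1\right) = 0 \left(-1\right) = 0$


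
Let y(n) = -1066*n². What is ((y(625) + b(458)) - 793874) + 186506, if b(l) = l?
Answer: -417013160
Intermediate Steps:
((y(625) + b(458)) - 793874) + 186506 = ((-1066*625² + 458) - 793874) + 186506 = ((-1066*390625 + 458) - 793874) + 186506 = ((-416406250 + 458) - 793874) + 186506 = (-416405792 - 793874) + 186506 = -417199666 + 186506 = -417013160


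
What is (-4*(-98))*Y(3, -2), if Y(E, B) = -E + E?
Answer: 0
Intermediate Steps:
Y(E, B) = 0
(-4*(-98))*Y(3, -2) = -4*(-98)*0 = 392*0 = 0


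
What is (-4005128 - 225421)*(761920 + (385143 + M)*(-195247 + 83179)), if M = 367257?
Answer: 356716512655902720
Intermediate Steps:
(-4005128 - 225421)*(761920 + (385143 + M)*(-195247 + 83179)) = (-4005128 - 225421)*(761920 + (385143 + 367257)*(-195247 + 83179)) = -4230549*(761920 + 752400*(-112068)) = -4230549*(761920 - 84319963200) = -4230549*(-84319201280) = 356716512655902720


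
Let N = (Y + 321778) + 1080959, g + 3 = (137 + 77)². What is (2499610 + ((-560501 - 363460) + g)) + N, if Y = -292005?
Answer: 2732174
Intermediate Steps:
g = 45793 (g = -3 + (137 + 77)² = -3 + 214² = -3 + 45796 = 45793)
N = 1110732 (N = (-292005 + 321778) + 1080959 = 29773 + 1080959 = 1110732)
(2499610 + ((-560501 - 363460) + g)) + N = (2499610 + ((-560501 - 363460) + 45793)) + 1110732 = (2499610 + (-923961 + 45793)) + 1110732 = (2499610 - 878168) + 1110732 = 1621442 + 1110732 = 2732174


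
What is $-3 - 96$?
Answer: $-99$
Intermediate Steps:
$-3 - 96 = -99$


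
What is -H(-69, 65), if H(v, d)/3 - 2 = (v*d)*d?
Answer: 874569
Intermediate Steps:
H(v, d) = 6 + 3*v*d**2 (H(v, d) = 6 + 3*((v*d)*d) = 6 + 3*((d*v)*d) = 6 + 3*(v*d**2) = 6 + 3*v*d**2)
-H(-69, 65) = -(6 + 3*(-69)*65**2) = -(6 + 3*(-69)*4225) = -(6 - 874575) = -1*(-874569) = 874569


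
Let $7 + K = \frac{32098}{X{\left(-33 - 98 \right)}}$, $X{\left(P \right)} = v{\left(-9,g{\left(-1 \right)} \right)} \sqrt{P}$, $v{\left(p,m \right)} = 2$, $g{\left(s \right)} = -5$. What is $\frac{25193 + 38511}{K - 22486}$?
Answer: $- \frac{46927280858}{16633765455} + \frac{255596374 i \sqrt{131}}{16633765455} \approx -2.8212 + 0.17587 i$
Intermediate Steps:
$X{\left(P \right)} = 2 \sqrt{P}$
$K = -7 - \frac{16049 i \sqrt{131}}{131}$ ($K = -7 + \frac{32098}{2 \sqrt{-33 - 98}} = -7 + \frac{32098}{2 \sqrt{-131}} = -7 + \frac{32098}{2 i \sqrt{131}} = -7 + 32098 \left(- \frac{i \sqrt{131}}{262}\right) = -7 - \frac{16049 i \sqrt{131}}{131} \approx -7.0 - 1402.2 i$)
$\frac{25193 + 38511}{K - 22486} = \frac{25193 + 38511}{\left(-7 - \frac{16049 i \sqrt{131}}{131}\right) - 22486} = \frac{63704}{-22493 - \frac{16049 i \sqrt{131}}{131}}$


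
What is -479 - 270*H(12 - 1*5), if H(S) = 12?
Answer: -3719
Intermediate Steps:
-479 - 270*H(12 - 1*5) = -479 - 270*12 = -479 - 3240 = -3719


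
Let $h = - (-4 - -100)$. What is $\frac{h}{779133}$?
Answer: $- \frac{32}{259711} \approx -0.00012321$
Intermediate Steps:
$h = -96$ ($h = - (-4 + 100) = \left(-1\right) 96 = -96$)
$\frac{h}{779133} = - \frac{96}{779133} = \left(-96\right) \frac{1}{779133} = - \frac{32}{259711}$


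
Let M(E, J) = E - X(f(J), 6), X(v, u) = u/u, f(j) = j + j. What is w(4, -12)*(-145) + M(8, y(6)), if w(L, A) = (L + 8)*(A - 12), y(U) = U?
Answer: 41767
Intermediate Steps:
f(j) = 2*j
X(v, u) = 1
w(L, A) = (-12 + A)*(8 + L) (w(L, A) = (8 + L)*(-12 + A) = (-12 + A)*(8 + L))
M(E, J) = -1 + E (M(E, J) = E - 1*1 = E - 1 = -1 + E)
w(4, -12)*(-145) + M(8, y(6)) = (-96 - 12*4 + 8*(-12) - 12*4)*(-145) + (-1 + 8) = (-96 - 48 - 96 - 48)*(-145) + 7 = -288*(-145) + 7 = 41760 + 7 = 41767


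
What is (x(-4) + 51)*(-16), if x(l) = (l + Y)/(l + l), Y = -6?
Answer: -836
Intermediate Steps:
x(l) = (-6 + l)/(2*l) (x(l) = (l - 6)/(l + l) = (-6 + l)/((2*l)) = (-6 + l)*(1/(2*l)) = (-6 + l)/(2*l))
(x(-4) + 51)*(-16) = ((½)*(-6 - 4)/(-4) + 51)*(-16) = ((½)*(-¼)*(-10) + 51)*(-16) = (5/4 + 51)*(-16) = (209/4)*(-16) = -836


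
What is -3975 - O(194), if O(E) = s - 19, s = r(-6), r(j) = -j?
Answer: -3962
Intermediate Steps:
s = 6 (s = -1*(-6) = 6)
O(E) = -13 (O(E) = 6 - 19 = -13)
-3975 - O(194) = -3975 - 1*(-13) = -3975 + 13 = -3962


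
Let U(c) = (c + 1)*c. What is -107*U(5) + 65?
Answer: -3145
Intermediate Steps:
U(c) = c*(1 + c) (U(c) = (1 + c)*c = c*(1 + c))
-107*U(5) + 65 = -535*(1 + 5) + 65 = -535*6 + 65 = -107*30 + 65 = -3210 + 65 = -3145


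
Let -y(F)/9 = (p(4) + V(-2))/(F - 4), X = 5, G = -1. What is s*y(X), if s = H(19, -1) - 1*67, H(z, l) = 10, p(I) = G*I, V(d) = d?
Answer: -3078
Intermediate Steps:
p(I) = -I
y(F) = 54/(-4 + F) (y(F) = -9*(-1*4 - 2)/(F - 4) = -9*(-4 - 2)/(-4 + F) = -(-54)/(-4 + F) = 54/(-4 + F))
s = -57 (s = 10 - 1*67 = 10 - 67 = -57)
s*y(X) = -3078/(-4 + 5) = -3078/1 = -3078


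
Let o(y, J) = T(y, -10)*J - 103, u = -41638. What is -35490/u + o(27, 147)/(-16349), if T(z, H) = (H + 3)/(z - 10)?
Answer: 4989797905/5786287127 ≈ 0.86235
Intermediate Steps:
T(z, H) = (3 + H)/(-10 + z)
o(y, J) = -103 - 7*J/(-10 + y) (o(y, J) = ((3 - 10)/(-10 + y))*J - 103 = (-7/(-10 + y))*J - 103 = -7*J/(-10 + y) - 103 = -103 - 7*J/(-10 + y))
-35490/u + o(27, 147)/(-16349) = -35490/(-41638) + ((1030 - 103*27 - 7*147)/(-10 + 27))/(-16349) = -35490*(-1/41638) + ((1030 - 2781 - 1029)/17)*(-1/16349) = 17745/20819 + ((1/17)*(-2780))*(-1/16349) = 17745/20819 - 2780/17*(-1/16349) = 17745/20819 + 2780/277933 = 4989797905/5786287127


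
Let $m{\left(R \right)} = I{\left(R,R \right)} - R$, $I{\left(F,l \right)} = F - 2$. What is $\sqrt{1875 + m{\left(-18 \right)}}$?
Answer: $\sqrt{1873} \approx 43.278$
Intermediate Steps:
$I{\left(F,l \right)} = -2 + F$
$m{\left(R \right)} = -2$ ($m{\left(R \right)} = \left(-2 + R\right) - R = -2$)
$\sqrt{1875 + m{\left(-18 \right)}} = \sqrt{1875 - 2} = \sqrt{1873}$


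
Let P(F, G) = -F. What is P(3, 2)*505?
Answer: -1515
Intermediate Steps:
P(3, 2)*505 = -1*3*505 = -3*505 = -1515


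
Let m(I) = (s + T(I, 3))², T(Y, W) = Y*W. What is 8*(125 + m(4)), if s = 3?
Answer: 2800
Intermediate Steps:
T(Y, W) = W*Y
m(I) = (3 + 3*I)²
8*(125 + m(4)) = 8*(125 + 9*(1 + 4)²) = 8*(125 + 9*5²) = 8*(125 + 9*25) = 8*(125 + 225) = 8*350 = 2800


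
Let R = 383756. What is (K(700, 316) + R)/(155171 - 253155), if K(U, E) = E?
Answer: -48009/12248 ≈ -3.9197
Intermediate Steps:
(K(700, 316) + R)/(155171 - 253155) = (316 + 383756)/(155171 - 253155) = 384072/(-97984) = 384072*(-1/97984) = -48009/12248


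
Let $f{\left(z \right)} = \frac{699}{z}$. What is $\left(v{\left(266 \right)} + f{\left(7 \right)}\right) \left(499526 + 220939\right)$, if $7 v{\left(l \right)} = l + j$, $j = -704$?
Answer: $\frac{188041365}{7} \approx 2.6863 \cdot 10^{7}$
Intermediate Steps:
$v{\left(l \right)} = - \frac{704}{7} + \frac{l}{7}$ ($v{\left(l \right)} = \frac{l - 704}{7} = \frac{-704 + l}{7} = - \frac{704}{7} + \frac{l}{7}$)
$\left(v{\left(266 \right)} + f{\left(7 \right)}\right) \left(499526 + 220939\right) = \left(\left(- \frac{704}{7} + \frac{1}{7} \cdot 266\right) + \frac{699}{7}\right) \left(499526 + 220939\right) = \left(\left(- \frac{704}{7} + 38\right) + 699 \cdot \frac{1}{7}\right) 720465 = \left(- \frac{438}{7} + \frac{699}{7}\right) 720465 = \frac{261}{7} \cdot 720465 = \frac{188041365}{7}$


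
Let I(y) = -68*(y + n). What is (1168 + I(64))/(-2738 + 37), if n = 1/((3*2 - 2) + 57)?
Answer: 194292/164761 ≈ 1.1792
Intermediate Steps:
n = 1/61 (n = 1/((6 - 2) + 57) = 1/(4 + 57) = 1/61 ≈ 0.016393)
I(y) = -68/61 - 68*y (I(y) = -68*(y + 1/61) = -68*(1/61 + y) = -68/61 - 68*y)
(1168 + I(64))/(-2738 + 37) = (1168 + (-68/61 - 68*64))/(-2738 + 37) = (1168 + (-68/61 - 4352))/(-2701) = (1168 - 265540/61)*(-1/2701) = -194292/61*(-1/2701) = 194292/164761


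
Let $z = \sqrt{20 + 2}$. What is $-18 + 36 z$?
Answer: $-18 + 36 \sqrt{22} \approx 150.85$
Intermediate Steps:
$z = \sqrt{22} \approx 4.6904$
$-18 + 36 z = -18 + 36 \sqrt{22}$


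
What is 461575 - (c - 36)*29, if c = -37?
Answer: 463692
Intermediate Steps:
461575 - (c - 36)*29 = 461575 - (-37 - 36)*29 = 461575 - (-73)*29 = 461575 - 1*(-2117) = 461575 + 2117 = 463692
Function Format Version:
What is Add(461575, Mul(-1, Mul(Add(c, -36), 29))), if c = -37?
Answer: 463692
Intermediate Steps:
Add(461575, Mul(-1, Mul(Add(c, -36), 29))) = Add(461575, Mul(-1, Mul(Add(-37, -36), 29))) = Add(461575, Mul(-1, Mul(-73, 29))) = Add(461575, Mul(-1, -2117)) = Add(461575, 2117) = 463692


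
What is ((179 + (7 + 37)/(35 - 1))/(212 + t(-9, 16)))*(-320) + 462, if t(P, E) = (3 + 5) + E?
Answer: 218186/1003 ≈ 217.53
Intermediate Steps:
t(P, E) = 8 + E
((179 + (7 + 37)/(35 - 1))/(212 + t(-9, 16)))*(-320) + 462 = ((179 + (7 + 37)/(35 - 1))/(212 + (8 + 16)))*(-320) + 462 = ((179 + 44/34)/(212 + 24))*(-320) + 462 = ((179 + 44*(1/34))/236)*(-320) + 462 = ((179 + 22/17)*(1/236))*(-320) + 462 = ((3065/17)*(1/236))*(-320) + 462 = (3065/4012)*(-320) + 462 = -245200/1003 + 462 = 218186/1003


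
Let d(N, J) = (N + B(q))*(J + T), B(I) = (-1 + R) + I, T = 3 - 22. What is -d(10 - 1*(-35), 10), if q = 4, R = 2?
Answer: 450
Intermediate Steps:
T = -19
B(I) = 1 + I (B(I) = (-1 + 2) + I = 1 + I)
d(N, J) = (-19 + J)*(5 + N) (d(N, J) = (N + (1 + 4))*(J - 19) = (N + 5)*(-19 + J) = (5 + N)*(-19 + J) = (-19 + J)*(5 + N))
-d(10 - 1*(-35), 10) = -(-95 - 19*(10 - 1*(-35)) + 5*10 + 10*(10 - 1*(-35))) = -(-95 - 19*(10 + 35) + 50 + 10*(10 + 35)) = -(-95 - 19*45 + 50 + 10*45) = -(-95 - 855 + 50 + 450) = -1*(-450) = 450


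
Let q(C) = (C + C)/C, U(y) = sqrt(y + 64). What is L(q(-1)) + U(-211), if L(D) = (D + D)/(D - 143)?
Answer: -4/141 + 7*I*sqrt(3) ≈ -0.028369 + 12.124*I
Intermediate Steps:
U(y) = sqrt(64 + y)
q(C) = 2 (q(C) = (2*C)/C = 2)
L(D) = 2*D/(-143 + D) (L(D) = (2*D)/(-143 + D) = 2*D/(-143 + D))
L(q(-1)) + U(-211) = 2*2/(-143 + 2) + sqrt(64 - 211) = 2*2/(-141) + sqrt(-147) = 2*2*(-1/141) + 7*I*sqrt(3) = -4/141 + 7*I*sqrt(3)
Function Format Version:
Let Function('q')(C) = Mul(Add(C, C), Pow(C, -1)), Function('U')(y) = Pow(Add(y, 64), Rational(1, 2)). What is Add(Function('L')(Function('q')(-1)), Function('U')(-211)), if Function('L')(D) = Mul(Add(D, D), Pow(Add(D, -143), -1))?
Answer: Add(Rational(-4, 141), Mul(7, I, Pow(3, Rational(1, 2)))) ≈ Add(-0.028369, Mul(12.124, I))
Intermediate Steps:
Function('U')(y) = Pow(Add(64, y), Rational(1, 2))
Function('q')(C) = 2 (Function('q')(C) = Mul(Mul(2, C), Pow(C, -1)) = 2)
Function('L')(D) = Mul(2, D, Pow(Add(-143, D), -1)) (Function('L')(D) = Mul(Mul(2, D), Pow(Add(-143, D), -1)) = Mul(2, D, Pow(Add(-143, D), -1)))
Add(Function('L')(Function('q')(-1)), Function('U')(-211)) = Add(Mul(2, 2, Pow(Add(-143, 2), -1)), Pow(Add(64, -211), Rational(1, 2))) = Add(Mul(2, 2, Pow(-141, -1)), Pow(-147, Rational(1, 2))) = Add(Mul(2, 2, Rational(-1, 141)), Mul(7, I, Pow(3, Rational(1, 2)))) = Add(Rational(-4, 141), Mul(7, I, Pow(3, Rational(1, 2))))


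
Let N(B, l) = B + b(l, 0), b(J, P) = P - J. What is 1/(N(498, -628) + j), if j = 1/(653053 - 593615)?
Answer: 59438/66927189 ≈ 0.00088810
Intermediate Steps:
j = 1/59438 ≈ 1.6824e-5
N(B, l) = B - l (N(B, l) = B + (0 - l) = B - l)
1/(N(498, -628) + j) = 1/((498 - 1*(-628)) + 1/59438) = 1/((498 + 628) + 1/59438) = 1/(1126 + 1/59438) = 1/(66927189/59438) = 59438/66927189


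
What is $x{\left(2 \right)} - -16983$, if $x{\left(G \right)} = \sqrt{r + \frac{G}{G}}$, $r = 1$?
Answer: $16983 + \sqrt{2} \approx 16984.0$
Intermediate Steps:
$x{\left(G \right)} = \sqrt{2}$ ($x{\left(G \right)} = \sqrt{1 + \frac{G}{G}} = \sqrt{1 + 1} = \sqrt{2}$)
$x{\left(2 \right)} - -16983 = \sqrt{2} - -16983 = \sqrt{2} + 16983 = 16983 + \sqrt{2}$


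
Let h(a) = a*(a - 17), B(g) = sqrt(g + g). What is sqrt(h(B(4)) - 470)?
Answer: sqrt(-462 - 34*sqrt(2)) ≈ 22.585*I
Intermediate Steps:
B(g) = sqrt(2)*sqrt(g) (B(g) = sqrt(2*g) = sqrt(2)*sqrt(g))
h(a) = a*(-17 + a)
sqrt(h(B(4)) - 470) = sqrt((sqrt(2)*sqrt(4))*(-17 + sqrt(2)*sqrt(4)) - 470) = sqrt((sqrt(2)*2)*(-17 + sqrt(2)*2) - 470) = sqrt((2*sqrt(2))*(-17 + 2*sqrt(2)) - 470) = sqrt(2*sqrt(2)*(-17 + 2*sqrt(2)) - 470) = sqrt(-470 + 2*sqrt(2)*(-17 + 2*sqrt(2)))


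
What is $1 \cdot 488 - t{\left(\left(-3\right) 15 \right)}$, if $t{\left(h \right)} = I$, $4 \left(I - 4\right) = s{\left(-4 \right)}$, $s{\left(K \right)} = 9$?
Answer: $\frac{1927}{4} \approx 481.75$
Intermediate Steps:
$I = \frac{25}{4}$ ($I = 4 + \frac{1}{4} \cdot 9 = 4 + \frac{9}{4} = \frac{25}{4} \approx 6.25$)
$t{\left(h \right)} = \frac{25}{4}$
$1 \cdot 488 - t{\left(\left(-3\right) 15 \right)} = 1 \cdot 488 - \frac{25}{4} = 488 - \frac{25}{4} = \frac{1927}{4}$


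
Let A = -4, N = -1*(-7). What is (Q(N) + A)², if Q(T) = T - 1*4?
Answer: 1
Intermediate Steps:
N = 7
Q(T) = -4 + T (Q(T) = T - 4 = -4 + T)
(Q(N) + A)² = ((-4 + 7) - 4)² = (3 - 4)² = (-1)² = 1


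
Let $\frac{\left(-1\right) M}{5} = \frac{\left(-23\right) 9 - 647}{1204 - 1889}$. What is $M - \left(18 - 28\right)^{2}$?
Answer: $- \frac{14554}{137} \approx -106.23$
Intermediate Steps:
$M = - \frac{854}{137}$ ($M = - 5 \frac{\left(-23\right) 9 - 647}{1204 - 1889} = - 5 \frac{-207 - 647}{-685} = - 5 \left(\left(-854\right) \left(- \frac{1}{685}\right)\right) = \left(-5\right) \frac{854}{685} = - \frac{854}{137} \approx -6.2336$)
$M - \left(18 - 28\right)^{2} = - \frac{854}{137} - \left(18 - 28\right)^{2} = - \frac{854}{137} - \left(-10\right)^{2} = - \frac{854}{137} - 100 = - \frac{14554}{137}$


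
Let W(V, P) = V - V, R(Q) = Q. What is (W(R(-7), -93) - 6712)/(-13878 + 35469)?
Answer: -6712/21591 ≈ -0.31087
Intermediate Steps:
W(V, P) = 0
(W(R(-7), -93) - 6712)/(-13878 + 35469) = (0 - 6712)/(-13878 + 35469) = -6712/21591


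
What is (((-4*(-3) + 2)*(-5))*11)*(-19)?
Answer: 14630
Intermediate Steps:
(((-4*(-3) + 2)*(-5))*11)*(-19) = (((12 + 2)*(-5))*11)*(-19) = ((14*(-5))*11)*(-19) = -70*11*(-19) = -770*(-19) = 14630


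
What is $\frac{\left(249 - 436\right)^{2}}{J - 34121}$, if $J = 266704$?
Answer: $\frac{34969}{232583} \approx 0.15035$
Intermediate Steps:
$\frac{\left(249 - 436\right)^{2}}{J - 34121} = \frac{\left(249 - 436\right)^{2}}{266704 - 34121} = \frac{\left(-187\right)^{2}}{232583} = 34969 \cdot \frac{1}{232583} = \frac{34969}{232583}$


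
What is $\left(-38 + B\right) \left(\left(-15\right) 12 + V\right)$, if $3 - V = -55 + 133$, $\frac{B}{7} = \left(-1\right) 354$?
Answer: $641580$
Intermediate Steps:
$B = -2478$ ($B = 7 \left(\left(-1\right) 354\right) = 7 \left(-354\right) = -2478$)
$V = -75$ ($V = 3 - \left(-55 + 133\right) = 3 - 78 = -75$)
$\left(-38 + B\right) \left(\left(-15\right) 12 + V\right) = \left(-38 - 2478\right) \left(\left(-15\right) 12 - 75\right) = - 2516 \left(-180 - 75\right) = \left(-2516\right) \left(-255\right) = 641580$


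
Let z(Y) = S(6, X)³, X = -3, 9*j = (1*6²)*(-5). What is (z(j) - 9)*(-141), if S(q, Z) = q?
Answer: -29187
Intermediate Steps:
j = -20 (j = ((1*6²)*(-5))/9 = ((1*36)*(-5))/9 = (36*(-5))/9 = (⅑)*(-180) = -20)
z(Y) = 216 (z(Y) = 6³ = 216)
(z(j) - 9)*(-141) = (216 - 9)*(-141) = 207*(-141) = -29187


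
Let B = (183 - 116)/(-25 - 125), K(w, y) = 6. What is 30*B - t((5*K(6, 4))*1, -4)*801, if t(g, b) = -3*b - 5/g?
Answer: -94919/10 ≈ -9491.9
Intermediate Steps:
t(g, b) = -5/g - 3*b
B = -67/150 (B = 67/(-150) = 67*(-1/150) = -67/150 ≈ -0.44667)
30*B - t((5*K(6, 4))*1, -4)*801 = 30*(-67/150) - (-5/((5*6)*1) - 3*(-4))*801 = -67/5 - (-5/(30*1) + 12)*801 = -67/5 - (-5/30 + 12)*801 = -67/5 - (-5*1/30 + 12)*801 = -67/5 - (-1/6 + 12)*801 = -67/5 - 71*801/6 = -67/5 - 1*18957/2 = -67/5 - 18957/2 = -94919/10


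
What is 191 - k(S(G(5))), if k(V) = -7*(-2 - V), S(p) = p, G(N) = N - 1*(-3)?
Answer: 121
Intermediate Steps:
G(N) = 3 + N (G(N) = N + 3 = 3 + N)
k(V) = 14 + 7*V
191 - k(S(G(5))) = 191 - (14 + 7*(3 + 5)) = 191 - (14 + 7*8) = 191 - (14 + 56) = 191 - 1*70 = 191 - 70 = 121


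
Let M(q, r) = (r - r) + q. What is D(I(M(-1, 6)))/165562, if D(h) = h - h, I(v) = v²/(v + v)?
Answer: 0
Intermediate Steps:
M(q, r) = q (M(q, r) = 0 + q = q)
I(v) = v/2 (I(v) = v²/((2*v)) = (1/(2*v))*v² = v/2)
D(h) = 0
D(I(M(-1, 6)))/165562 = 0/165562 = 0*(1/165562) = 0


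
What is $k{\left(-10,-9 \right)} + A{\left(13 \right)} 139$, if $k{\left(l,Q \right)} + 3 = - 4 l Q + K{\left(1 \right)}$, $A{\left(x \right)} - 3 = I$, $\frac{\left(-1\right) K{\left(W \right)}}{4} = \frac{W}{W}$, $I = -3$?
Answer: $-367$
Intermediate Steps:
$K{\left(W \right)} = -4$ ($K{\left(W \right)} = - 4 \frac{W}{W} = \left(-4\right) 1 = -4$)
$A{\left(x \right)} = 0$ ($A{\left(x \right)} = 3 - 3 = 0$)
$k{\left(l,Q \right)} = -7 - 4 Q l$ ($k{\left(l,Q \right)} = -3 + \left(- 4 l Q - 4\right) = -3 - \left(4 + 4 Q l\right) = -7 - 4 Q l$)
$k{\left(-10,-9 \right)} + A{\left(13 \right)} 139 = \left(-7 - \left(-36\right) \left(-10\right)\right) + 0 \cdot 139 = \left(-7 - 360\right) + 0 = -367 + 0 = -367$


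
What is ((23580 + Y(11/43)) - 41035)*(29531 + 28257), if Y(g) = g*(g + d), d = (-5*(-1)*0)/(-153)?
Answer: -1865059967112/1849 ≈ -1.0087e+9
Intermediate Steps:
d = 0 (d = (5*0)*(-1/153) = 0*(-1/153) = 0)
Y(g) = g**2 (Y(g) = g*(g + 0) = g*g = g**2)
((23580 + Y(11/43)) - 41035)*(29531 + 28257) = ((23580 + (11/43)**2) - 41035)*(29531 + 28257) = ((23580 + (11*(1/43))**2) - 41035)*57788 = ((23580 + (11/43)**2) - 41035)*57788 = ((23580 + 121/1849) - 41035)*57788 = (43599541/1849 - 41035)*57788 = -32274174/1849*57788 = -1865059967112/1849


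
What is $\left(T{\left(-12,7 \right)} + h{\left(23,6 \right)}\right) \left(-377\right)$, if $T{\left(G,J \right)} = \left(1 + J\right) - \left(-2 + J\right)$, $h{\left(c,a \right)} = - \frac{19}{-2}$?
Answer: $- \frac{9425}{2} \approx -4712.5$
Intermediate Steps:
$h{\left(c,a \right)} = \frac{19}{2}$ ($h{\left(c,a \right)} = \left(-19\right) \left(- \frac{1}{2}\right) = \frac{19}{2}$)
$T{\left(G,J \right)} = 3$
$\left(T{\left(-12,7 \right)} + h{\left(23,6 \right)}\right) \left(-377\right) = \left(3 + \frac{19}{2}\right) \left(-377\right) = \frac{25}{2} \left(-377\right) = - \frac{9425}{2}$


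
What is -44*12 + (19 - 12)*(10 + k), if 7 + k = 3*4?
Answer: -423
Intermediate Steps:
k = 5 (k = -7 + 3*4 = -7 + 12 = 5)
-44*12 + (19 - 12)*(10 + k) = -44*12 + (19 - 12)*(10 + 5) = -528 + 7*15 = -528 + 105 = -423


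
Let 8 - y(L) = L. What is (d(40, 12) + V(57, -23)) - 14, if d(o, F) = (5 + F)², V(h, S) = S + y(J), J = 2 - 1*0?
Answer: 258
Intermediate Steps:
J = 2 (J = 2 + 0 = 2)
y(L) = 8 - L
V(h, S) = 6 + S (V(h, S) = S + (8 - 1*2) = S + (8 - 2) = S + 6 = 6 + S)
(d(40, 12) + V(57, -23)) - 14 = ((5 + 12)² + (6 - 23)) - 14 = (17² - 17) - 14 = (289 - 17) - 14 = 272 - 14 = 258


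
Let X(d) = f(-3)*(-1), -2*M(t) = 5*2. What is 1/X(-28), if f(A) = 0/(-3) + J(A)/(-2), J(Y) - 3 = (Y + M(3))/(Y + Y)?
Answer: 6/13 ≈ 0.46154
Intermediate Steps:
M(t) = -5 (M(t) = -5*2/2 = -½*10 = -5)
J(Y) = 3 + (-5 + Y)/(2*Y) (J(Y) = 3 + (Y - 5)/(Y + Y) = 3 + (-5 + Y)/((2*Y)) = 3 + (-5 + Y)*(1/(2*Y)) = 3 + (-5 + Y)/(2*Y))
f(A) = -(-5 + 7*A)/(4*A) (f(A) = 0/(-3) + ((-5 + 7*A)/(2*A))/(-2) = 0*(-⅓) + ((-5 + 7*A)/(2*A))*(-½) = 0 - (-5 + 7*A)/(4*A) = -(-5 + 7*A)/(4*A))
X(d) = 13/6 (X(d) = ((¼)*(5 - 7*(-3))/(-3))*(-1) = ((¼)*(-⅓)*(5 + 21))*(-1) = ((¼)*(-⅓)*26)*(-1) = -13/6*(-1) = 13/6)
1/X(-28) = 1/(13/6) = 6/13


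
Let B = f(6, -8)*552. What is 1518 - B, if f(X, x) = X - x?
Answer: -6210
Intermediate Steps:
B = 7728 (B = (6 - 1*(-8))*552 = (6 + 8)*552 = 14*552 = 7728)
1518 - B = 1518 - 1*7728 = 1518 - 7728 = -6210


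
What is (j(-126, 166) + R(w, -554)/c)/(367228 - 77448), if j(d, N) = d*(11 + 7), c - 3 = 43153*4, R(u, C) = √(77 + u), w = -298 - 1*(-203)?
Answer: -567/72445 + 3*I*√2/50020374700 ≈ -0.0078266 + 8.4818e-11*I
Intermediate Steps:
w = -95 (w = -298 + 203 = -95)
c = 172615 (c = 3 + 43153*4 = 3 + 172612 = 172615)
j(d, N) = 18*d (j(d, N) = d*18 = 18*d)
(j(-126, 166) + R(w, -554)/c)/(367228 - 77448) = (18*(-126) + √(77 - 95)/172615)/(367228 - 77448) = (-2268 + √(-18)*(1/172615))/289780 = (-2268 + (3*I*√2)*(1/172615))*(1/289780) = (-2268 + 3*I*√2/172615)*(1/289780) = -567/72445 + 3*I*√2/50020374700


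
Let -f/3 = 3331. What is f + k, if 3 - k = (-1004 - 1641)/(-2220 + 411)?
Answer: -18074555/1809 ≈ -9991.5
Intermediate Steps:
k = 2782/1809 (k = 3 - (-1004 - 1641)/(-2220 + 411) = 3 - (-2645)/(-1809) = 3 - (-2645)*(-1)/1809 = 3 - 1*2645/1809 = 3 - 2645/1809 = 2782/1809 ≈ 1.5379)
f = -9993 (f = -3*3331 = -9993)
f + k = -9993 + 2782/1809 = -18074555/1809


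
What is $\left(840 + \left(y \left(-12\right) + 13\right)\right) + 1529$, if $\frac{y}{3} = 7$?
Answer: $2130$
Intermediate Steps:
$y = 21$ ($y = 3 \cdot 7 = 21$)
$\left(840 + \left(y \left(-12\right) + 13\right)\right) + 1529 = \left(840 + \left(21 \left(-12\right) + 13\right)\right) + 1529 = \left(840 + \left(-252 + 13\right)\right) + 1529 = \left(840 - 239\right) + 1529 = 601 + 1529 = 2130$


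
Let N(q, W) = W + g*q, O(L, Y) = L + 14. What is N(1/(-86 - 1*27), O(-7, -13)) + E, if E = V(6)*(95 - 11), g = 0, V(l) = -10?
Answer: -833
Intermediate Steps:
O(L, Y) = 14 + L
N(q, W) = W (N(q, W) = W + 0*q = W + 0 = W)
E = -840 (E = -10*(95 - 11) = -10*84 = -840)
N(1/(-86 - 1*27), O(-7, -13)) + E = (14 - 7) - 840 = 7 - 840 = -833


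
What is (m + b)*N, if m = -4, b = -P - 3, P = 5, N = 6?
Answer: -72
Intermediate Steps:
b = -8 (b = -1*5 - 3 = -5 - 3 = -8)
(m + b)*N = (-4 - 8)*6 = -12*6 = -72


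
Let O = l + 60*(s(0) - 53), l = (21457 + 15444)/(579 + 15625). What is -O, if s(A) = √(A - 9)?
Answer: 51491819/16204 - 180*I ≈ 3177.7 - 180.0*I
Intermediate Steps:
s(A) = √(-9 + A)
l = 36901/16204 ≈ 2.2773
O = -51491819/16204 + 180*I (O = 36901/16204 + 60*(√(-9 + 0) - 53) = 36901/16204 + 60*(√(-9) - 53) = 36901/16204 + 60*(3*I - 53) = 36901/16204 + 60*(-53 + 3*I) = 36901/16204 + (-3180 + 180*I) = -51491819/16204 + 180*I ≈ -3177.7 + 180.0*I)
-O = -(-51491819/16204 + 180*I) = 51491819/16204 - 180*I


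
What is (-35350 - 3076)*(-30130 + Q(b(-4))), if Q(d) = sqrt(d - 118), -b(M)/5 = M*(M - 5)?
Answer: 1157775380 - 38426*I*sqrt(298) ≈ 1.1578e+9 - 6.6334e+5*I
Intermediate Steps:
b(M) = -5*M*(-5 + M) (b(M) = -5*M*(M - 5) = -5*M*(-5 + M))
Q(d) = sqrt(-118 + d)
(-35350 - 3076)*(-30130 + Q(b(-4))) = (-35350 - 3076)*(-30130 + sqrt(-118 + 5*(-4)*(5 - 1*(-4)))) = -38426*(-30130 + sqrt(-118 + 5*(-4)*(5 + 4))) = -38426*(-30130 + sqrt(-118 + 5*(-4)*9)) = -38426*(-30130 + sqrt(-118 - 180)) = -38426*(-30130 + sqrt(-298)) = -38426*(-30130 + I*sqrt(298)) = 1157775380 - 38426*I*sqrt(298)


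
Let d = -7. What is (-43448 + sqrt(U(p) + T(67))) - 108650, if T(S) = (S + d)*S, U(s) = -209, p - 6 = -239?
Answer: -152098 + sqrt(3811) ≈ -1.5204e+5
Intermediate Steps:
p = -233 (p = 6 - 239 = -233)
T(S) = S*(-7 + S) (T(S) = (S - 7)*S = (-7 + S)*S = S*(-7 + S))
(-43448 + sqrt(U(p) + T(67))) - 108650 = (-43448 + sqrt(-209 + 67*(-7 + 67))) - 108650 = (-43448 + sqrt(-209 + 67*60)) - 108650 = (-43448 + sqrt(-209 + 4020)) - 108650 = (-43448 + sqrt(3811)) - 108650 = -152098 + sqrt(3811)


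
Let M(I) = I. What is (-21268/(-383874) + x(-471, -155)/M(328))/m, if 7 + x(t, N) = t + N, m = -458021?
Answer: 118008169/28834865950056 ≈ 4.0926e-6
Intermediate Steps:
x(t, N) = -7 + N + t (x(t, N) = -7 + (t + N) = -7 + (N + t) = -7 + N + t)
(-21268/(-383874) + x(-471, -155)/M(328))/m = (-21268/(-383874) + (-7 - 155 - 471)/328)/(-458021) = (-21268*(-1/383874) - 633*1/328)*(-1/458021) = (10634/191937 - 633/328)*(-1/458021) = -118008169/62955336*(-1/458021) = 118008169/28834865950056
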